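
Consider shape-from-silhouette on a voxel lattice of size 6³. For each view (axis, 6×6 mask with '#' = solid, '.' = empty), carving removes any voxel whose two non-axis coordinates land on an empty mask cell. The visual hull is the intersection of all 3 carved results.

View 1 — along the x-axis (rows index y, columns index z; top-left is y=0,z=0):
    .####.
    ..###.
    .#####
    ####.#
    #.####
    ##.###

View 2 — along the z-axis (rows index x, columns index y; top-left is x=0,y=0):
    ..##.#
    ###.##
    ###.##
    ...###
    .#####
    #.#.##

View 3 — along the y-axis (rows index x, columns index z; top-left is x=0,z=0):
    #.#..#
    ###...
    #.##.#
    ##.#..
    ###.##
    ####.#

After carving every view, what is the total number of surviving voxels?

|visual hull| = 71

before carving: 216 voxels (6×6×6)
  1. axis=0 (YZ plane), |mask|=27  ⇒  voxels=162
  2. axis=2 (XY plane), |mask|=25  ⇒  voxels=116
  3. axis=1 (XZ plane), |mask|=23  ⇒  voxels=71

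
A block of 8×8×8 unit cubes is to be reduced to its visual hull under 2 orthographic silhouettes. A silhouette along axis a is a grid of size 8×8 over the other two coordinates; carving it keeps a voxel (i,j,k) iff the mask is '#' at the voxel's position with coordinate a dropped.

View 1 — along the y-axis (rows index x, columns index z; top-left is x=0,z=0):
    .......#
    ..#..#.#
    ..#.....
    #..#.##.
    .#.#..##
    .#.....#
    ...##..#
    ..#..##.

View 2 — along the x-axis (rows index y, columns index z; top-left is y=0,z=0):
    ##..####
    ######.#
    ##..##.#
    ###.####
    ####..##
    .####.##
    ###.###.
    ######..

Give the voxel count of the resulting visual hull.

|visual hull| = 123

start: 8×8×8 = 512 voxels
  1. axis=1 (XZ plane), |mask|=21  ⇒  voxels=168
  2. axis=0 (YZ plane), |mask|=49  ⇒  voxels=123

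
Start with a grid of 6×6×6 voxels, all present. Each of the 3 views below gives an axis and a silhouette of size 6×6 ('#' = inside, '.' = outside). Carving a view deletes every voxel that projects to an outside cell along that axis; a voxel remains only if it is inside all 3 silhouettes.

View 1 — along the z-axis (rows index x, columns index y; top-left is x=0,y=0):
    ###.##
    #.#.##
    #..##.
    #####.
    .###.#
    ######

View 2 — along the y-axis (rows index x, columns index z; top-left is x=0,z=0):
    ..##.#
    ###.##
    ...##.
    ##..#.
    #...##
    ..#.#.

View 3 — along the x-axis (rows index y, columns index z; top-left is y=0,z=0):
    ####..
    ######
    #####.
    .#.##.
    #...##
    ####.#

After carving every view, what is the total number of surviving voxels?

57 voxels

before carving: 216 voxels (6×6×6)
step 1: project along z, AND mask (27/36) → |grid| = 162
step 2: project along y, AND mask (18/36) → |grid| = 80
step 3: project along x, AND mask (26/36) → |grid| = 57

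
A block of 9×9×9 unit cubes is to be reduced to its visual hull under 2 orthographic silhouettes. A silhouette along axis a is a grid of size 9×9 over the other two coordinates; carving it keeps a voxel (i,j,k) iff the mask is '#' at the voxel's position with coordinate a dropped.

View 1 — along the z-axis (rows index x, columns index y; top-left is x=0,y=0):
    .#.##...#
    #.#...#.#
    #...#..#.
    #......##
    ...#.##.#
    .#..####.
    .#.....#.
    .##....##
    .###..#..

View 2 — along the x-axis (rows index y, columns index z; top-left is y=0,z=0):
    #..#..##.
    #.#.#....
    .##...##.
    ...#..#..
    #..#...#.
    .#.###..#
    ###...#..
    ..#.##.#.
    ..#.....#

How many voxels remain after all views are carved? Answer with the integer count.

|visual hull| = 110

full grid |V| = 729
  1. axis=2 (XY plane), |mask|=33  ⇒  voxels=297
  2. axis=0 (YZ plane), |mask|=31  ⇒  voxels=110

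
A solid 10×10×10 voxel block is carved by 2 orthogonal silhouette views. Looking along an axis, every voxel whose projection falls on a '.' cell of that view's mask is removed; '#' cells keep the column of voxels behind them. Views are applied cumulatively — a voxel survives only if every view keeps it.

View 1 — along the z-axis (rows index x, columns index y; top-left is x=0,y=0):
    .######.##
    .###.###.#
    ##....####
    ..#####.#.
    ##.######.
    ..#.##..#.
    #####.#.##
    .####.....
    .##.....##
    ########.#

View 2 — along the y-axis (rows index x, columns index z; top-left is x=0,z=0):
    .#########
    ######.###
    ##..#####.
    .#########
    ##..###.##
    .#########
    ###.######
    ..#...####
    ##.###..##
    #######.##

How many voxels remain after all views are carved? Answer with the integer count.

voxel count = 524

full grid |V| = 1000
step 1: project along z, AND mask (64/100) → |grid| = 640
step 2: project along y, AND mask (80/100) → |grid| = 524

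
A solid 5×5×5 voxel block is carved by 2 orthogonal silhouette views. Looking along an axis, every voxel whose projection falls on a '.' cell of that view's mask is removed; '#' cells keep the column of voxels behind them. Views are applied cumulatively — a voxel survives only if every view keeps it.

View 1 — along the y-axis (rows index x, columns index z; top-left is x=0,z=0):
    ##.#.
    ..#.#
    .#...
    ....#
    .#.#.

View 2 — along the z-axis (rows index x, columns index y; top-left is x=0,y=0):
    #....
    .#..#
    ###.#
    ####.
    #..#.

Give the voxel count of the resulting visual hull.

before carving: 125 voxels (5×5×5)
step 1: project along y, AND mask (9/25) → |grid| = 45
step 2: project along z, AND mask (13/25) → |grid| = 19

voxel count = 19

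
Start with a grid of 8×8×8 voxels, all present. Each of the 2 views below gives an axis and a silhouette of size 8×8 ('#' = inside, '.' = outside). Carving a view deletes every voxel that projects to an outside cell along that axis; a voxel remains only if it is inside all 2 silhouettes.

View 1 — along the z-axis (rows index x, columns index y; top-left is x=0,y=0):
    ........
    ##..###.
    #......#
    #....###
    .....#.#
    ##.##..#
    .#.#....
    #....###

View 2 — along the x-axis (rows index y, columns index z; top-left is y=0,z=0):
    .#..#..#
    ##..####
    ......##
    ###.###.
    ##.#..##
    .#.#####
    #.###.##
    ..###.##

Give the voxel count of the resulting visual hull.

122 voxels

start: 8×8×8 = 512 voxels
carve view 1 (along z, XY-mask fill 24/64): 192 voxels remain
carve view 2 (along x, YZ-mask fill 39/64): 122 voxels remain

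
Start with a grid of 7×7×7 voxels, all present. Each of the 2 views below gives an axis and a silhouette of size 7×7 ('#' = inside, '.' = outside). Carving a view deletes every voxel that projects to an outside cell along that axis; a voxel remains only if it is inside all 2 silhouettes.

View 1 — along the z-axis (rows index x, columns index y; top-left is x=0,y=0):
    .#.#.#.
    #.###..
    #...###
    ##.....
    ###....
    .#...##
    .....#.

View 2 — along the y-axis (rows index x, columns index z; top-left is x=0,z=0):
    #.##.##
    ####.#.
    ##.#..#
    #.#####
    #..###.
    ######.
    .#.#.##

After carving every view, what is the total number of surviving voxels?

before carving: 343 voxels (7×7×7)
step 1: project along z, AND mask (20/49) → |grid| = 140
step 2: project along y, AND mask (34/49) → |grid| = 97

remaining voxels: 97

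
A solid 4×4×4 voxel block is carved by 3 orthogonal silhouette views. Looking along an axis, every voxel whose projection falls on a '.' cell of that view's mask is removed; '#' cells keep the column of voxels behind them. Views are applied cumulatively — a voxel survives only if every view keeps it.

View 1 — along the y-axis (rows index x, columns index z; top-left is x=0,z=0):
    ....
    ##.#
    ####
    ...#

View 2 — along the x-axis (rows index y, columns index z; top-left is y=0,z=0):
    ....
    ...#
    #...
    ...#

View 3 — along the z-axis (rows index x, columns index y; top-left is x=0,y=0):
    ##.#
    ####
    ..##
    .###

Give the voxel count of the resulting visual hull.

|visual hull| = 7

full grid |V| = 64
[1] y-view keeps 8 columns → grid now 32
[2] x-view keeps 3 columns → grid now 8
[3] z-view keeps 12 columns → grid now 7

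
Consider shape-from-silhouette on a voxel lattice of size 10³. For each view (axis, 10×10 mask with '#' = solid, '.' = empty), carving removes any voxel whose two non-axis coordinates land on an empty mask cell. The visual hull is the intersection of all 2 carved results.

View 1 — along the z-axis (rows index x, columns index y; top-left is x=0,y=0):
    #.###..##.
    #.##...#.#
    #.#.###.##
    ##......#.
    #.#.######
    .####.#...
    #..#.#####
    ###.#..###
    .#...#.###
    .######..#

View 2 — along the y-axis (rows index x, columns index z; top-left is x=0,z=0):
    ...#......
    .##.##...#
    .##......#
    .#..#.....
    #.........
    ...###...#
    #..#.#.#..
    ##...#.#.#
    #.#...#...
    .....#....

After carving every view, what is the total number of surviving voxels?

initial block: 10^3 = 1000
V1 z: intersect with XY mask (60 set) -- 600 left
V2 y: intersect with XZ mask (29 set) -- 171 left

voxel count = 171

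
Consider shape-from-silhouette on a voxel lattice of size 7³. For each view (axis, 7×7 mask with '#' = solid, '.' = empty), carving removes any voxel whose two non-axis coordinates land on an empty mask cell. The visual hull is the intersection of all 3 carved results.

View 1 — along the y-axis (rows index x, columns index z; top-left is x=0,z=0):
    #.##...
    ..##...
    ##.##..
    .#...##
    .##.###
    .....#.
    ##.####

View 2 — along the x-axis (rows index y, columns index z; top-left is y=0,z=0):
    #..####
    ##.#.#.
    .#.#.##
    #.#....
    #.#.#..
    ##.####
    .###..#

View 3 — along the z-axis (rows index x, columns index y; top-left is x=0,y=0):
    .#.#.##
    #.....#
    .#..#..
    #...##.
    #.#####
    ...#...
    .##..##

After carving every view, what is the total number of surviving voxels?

54 voxels

full grid |V| = 343
  1. axis=1 (XZ plane), |mask|=24  ⇒  voxels=168
  2. axis=0 (YZ plane), |mask|=28  ⇒  voxels=97
  3. axis=2 (XY plane), |mask|=22  ⇒  voxels=54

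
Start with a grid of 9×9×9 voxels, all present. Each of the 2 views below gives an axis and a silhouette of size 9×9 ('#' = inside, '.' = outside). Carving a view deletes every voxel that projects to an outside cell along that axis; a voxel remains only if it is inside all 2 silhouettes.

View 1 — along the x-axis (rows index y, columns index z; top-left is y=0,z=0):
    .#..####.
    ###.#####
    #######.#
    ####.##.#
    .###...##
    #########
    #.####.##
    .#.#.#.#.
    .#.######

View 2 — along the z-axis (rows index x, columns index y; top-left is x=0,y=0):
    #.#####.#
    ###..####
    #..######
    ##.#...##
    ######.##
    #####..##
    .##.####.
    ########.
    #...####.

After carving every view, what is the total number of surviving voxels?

|visual hull| = 392

before carving: 729 voxels (9×9×9)
step 1: project along x, AND mask (60/81) → |grid| = 540
step 2: project along z, AND mask (60/81) → |grid| = 392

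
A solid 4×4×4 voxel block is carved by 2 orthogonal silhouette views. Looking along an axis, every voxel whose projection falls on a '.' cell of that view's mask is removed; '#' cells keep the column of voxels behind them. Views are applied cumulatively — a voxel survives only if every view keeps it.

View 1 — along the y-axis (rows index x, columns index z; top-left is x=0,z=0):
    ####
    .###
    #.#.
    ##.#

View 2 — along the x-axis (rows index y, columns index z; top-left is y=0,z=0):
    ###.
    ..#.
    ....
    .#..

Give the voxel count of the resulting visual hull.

voxel count = 15

start: 4×4×4 = 64 voxels
step 1: project along y, AND mask (12/16) → |grid| = 48
step 2: project along x, AND mask (5/16) → |grid| = 15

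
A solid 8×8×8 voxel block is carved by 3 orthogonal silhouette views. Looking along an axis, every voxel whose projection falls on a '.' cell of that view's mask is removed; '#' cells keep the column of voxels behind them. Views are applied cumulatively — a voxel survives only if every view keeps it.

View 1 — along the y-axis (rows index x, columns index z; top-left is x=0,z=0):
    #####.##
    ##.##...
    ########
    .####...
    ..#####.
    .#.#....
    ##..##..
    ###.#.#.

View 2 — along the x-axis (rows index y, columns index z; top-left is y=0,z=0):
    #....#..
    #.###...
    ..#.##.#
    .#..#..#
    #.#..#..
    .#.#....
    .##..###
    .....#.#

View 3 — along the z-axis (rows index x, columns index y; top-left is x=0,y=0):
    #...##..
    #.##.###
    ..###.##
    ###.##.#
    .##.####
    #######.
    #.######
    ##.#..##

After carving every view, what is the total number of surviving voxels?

voxel count = 76

start: 8×8×8 = 512 voxels
step 1: project along y, AND mask (39/64) → |grid| = 312
step 2: project along x, AND mask (25/64) → |grid| = 116
step 3: project along z, AND mask (45/64) → |grid| = 76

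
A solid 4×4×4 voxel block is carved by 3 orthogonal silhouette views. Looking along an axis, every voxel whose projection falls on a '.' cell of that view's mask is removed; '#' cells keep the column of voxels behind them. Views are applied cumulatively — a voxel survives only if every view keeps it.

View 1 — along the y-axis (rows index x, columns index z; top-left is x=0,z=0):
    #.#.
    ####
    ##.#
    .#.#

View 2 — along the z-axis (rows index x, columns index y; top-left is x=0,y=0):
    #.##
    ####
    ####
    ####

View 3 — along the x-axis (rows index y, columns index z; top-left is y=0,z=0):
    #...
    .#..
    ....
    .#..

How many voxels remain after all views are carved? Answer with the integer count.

voxel count = 9

full grid |V| = 64
after view 1 [y-axis, 11 of 16 cells solid] → remaining = 44
after view 2 [z-axis, 15 of 16 cells solid] → remaining = 42
after view 3 [x-axis, 3 of 16 cells solid] → remaining = 9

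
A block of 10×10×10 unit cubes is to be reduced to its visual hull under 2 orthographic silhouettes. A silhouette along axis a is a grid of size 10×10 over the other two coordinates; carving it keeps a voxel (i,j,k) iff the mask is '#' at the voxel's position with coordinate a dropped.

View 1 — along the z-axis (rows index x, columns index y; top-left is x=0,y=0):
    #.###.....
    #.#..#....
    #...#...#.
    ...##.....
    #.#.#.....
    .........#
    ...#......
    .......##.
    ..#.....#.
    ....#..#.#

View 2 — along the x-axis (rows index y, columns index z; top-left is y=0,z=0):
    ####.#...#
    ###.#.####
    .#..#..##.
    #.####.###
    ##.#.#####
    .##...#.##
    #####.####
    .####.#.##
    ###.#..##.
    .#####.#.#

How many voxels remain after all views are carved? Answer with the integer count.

initial block: 10^3 = 1000
[1] z-view keeps 24 columns → grid now 240
[2] x-view keeps 68 columns → grid now 155

|visual hull| = 155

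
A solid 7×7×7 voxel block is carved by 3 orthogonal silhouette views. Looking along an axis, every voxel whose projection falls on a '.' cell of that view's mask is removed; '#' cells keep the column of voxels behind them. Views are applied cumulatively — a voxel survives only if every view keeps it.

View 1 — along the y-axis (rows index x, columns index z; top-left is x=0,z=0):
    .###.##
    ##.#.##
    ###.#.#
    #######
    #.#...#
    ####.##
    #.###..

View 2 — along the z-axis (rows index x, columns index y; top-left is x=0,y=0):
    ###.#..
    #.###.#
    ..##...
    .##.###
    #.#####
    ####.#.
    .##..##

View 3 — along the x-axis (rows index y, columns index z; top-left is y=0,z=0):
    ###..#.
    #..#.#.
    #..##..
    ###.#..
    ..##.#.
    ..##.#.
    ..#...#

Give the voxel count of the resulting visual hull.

full grid |V| = 343
after view 1 [y-axis, 35 of 49 cells solid] → remaining = 245
after view 2 [z-axis, 31 of 49 cells solid] → remaining = 154
after view 3 [x-axis, 22 of 49 cells solid] → remaining = 71

remaining voxels: 71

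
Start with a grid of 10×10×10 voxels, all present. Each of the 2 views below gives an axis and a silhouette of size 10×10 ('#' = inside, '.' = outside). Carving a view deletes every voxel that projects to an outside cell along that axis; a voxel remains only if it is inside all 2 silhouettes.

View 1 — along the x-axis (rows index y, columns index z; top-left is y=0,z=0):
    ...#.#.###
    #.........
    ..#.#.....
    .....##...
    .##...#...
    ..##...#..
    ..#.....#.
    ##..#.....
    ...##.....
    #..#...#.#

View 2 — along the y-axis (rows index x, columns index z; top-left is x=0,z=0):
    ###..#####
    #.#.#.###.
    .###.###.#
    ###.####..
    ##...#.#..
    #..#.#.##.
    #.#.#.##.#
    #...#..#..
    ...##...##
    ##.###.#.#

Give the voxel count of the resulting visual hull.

initial block: 10^3 = 1000
carve view 1 (along x, YZ-mask fill 27/100): 270 voxels remain
carve view 2 (along y, XZ-mask fill 57/100): 155 voxels remain

155 voxels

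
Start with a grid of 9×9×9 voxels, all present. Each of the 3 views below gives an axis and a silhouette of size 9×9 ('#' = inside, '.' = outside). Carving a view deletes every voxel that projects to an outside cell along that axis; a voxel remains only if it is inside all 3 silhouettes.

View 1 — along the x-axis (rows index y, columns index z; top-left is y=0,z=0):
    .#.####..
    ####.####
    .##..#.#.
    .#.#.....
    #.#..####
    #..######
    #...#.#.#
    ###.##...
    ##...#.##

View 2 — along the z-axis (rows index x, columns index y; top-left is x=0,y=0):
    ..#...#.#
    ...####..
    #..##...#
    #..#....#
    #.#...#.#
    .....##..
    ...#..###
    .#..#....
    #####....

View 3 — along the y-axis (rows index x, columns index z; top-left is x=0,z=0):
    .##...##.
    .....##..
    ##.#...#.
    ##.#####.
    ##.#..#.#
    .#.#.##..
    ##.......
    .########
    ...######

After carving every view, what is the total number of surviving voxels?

before carving: 729 voxels (9×9×9)
step 1: project along x, AND mask (46/81) → |grid| = 414
step 2: project along z, AND mask (31/81) → |grid| = 146
step 3: project along y, AND mask (42/81) → |grid| = 79

voxel count = 79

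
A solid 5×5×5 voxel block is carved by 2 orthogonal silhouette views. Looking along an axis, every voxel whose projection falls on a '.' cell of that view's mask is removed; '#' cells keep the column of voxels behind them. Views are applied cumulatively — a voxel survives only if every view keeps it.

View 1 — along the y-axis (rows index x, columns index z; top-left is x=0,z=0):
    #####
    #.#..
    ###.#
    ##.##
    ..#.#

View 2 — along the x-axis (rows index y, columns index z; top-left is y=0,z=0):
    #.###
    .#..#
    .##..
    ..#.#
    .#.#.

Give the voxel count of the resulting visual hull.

remaining voxels: 41

full grid |V| = 125
after view 1 [y-axis, 17 of 25 cells solid] → remaining = 85
after view 2 [x-axis, 12 of 25 cells solid] → remaining = 41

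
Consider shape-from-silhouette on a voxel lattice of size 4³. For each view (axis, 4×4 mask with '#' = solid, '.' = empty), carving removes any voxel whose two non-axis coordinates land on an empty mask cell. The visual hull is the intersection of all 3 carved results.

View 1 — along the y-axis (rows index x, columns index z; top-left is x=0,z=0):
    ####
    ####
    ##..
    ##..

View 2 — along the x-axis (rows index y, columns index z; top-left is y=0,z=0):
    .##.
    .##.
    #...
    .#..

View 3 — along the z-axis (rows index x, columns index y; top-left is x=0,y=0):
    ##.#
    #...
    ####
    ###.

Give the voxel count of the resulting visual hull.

voxel count = 14

full grid |V| = 64
step 1: project along y, AND mask (12/16) → |grid| = 48
step 2: project along x, AND mask (6/16) → |grid| = 20
step 3: project along z, AND mask (11/16) → |grid| = 14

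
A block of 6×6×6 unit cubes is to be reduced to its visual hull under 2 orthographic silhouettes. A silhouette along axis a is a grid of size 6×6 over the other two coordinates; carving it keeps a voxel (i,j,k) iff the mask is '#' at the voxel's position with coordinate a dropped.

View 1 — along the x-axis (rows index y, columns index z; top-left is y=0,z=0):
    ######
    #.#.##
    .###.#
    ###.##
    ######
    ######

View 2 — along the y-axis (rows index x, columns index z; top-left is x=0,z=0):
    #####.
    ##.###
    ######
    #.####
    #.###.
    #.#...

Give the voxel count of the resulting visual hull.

initial block: 6^3 = 216
[1] x-view keeps 31 columns → grid now 186
[2] y-view keeps 27 columns → grid now 138

|visual hull| = 138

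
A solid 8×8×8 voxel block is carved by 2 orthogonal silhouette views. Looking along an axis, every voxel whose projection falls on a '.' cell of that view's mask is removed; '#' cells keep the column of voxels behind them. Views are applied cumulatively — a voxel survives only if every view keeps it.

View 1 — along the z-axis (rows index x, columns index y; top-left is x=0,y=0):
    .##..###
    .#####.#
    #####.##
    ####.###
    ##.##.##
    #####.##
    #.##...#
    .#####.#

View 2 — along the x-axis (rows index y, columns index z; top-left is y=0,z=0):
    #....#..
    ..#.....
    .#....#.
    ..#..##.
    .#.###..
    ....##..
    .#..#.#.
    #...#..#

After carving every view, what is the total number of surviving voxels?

|visual hull| = 119

start: 8×8×8 = 512 voxels
after view 1 [z-axis, 48 of 64 cells solid] → remaining = 384
after view 2 [x-axis, 20 of 64 cells solid] → remaining = 119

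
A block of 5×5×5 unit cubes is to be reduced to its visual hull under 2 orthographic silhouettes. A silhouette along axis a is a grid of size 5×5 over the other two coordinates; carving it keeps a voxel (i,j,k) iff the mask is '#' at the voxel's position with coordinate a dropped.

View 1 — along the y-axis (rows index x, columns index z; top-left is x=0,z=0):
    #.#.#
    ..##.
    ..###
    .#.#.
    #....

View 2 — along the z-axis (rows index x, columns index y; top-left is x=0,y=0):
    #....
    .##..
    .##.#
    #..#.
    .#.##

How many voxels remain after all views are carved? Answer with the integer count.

remaining voxels: 23

initial block: 5^3 = 125
carve view 1 (along y, XZ-mask fill 11/25): 55 voxels remain
carve view 2 (along z, XY-mask fill 11/25): 23 voxels remain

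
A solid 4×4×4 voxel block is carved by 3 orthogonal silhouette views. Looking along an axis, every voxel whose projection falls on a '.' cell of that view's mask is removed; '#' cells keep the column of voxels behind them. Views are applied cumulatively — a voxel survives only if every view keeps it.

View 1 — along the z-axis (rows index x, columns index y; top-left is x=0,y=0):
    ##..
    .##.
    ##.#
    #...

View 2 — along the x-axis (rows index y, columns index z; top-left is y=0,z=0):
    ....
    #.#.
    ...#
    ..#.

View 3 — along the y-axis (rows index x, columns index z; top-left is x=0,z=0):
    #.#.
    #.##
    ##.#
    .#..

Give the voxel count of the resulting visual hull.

remaining voxels: 6

initial block: 4^3 = 64
step 1: project along z, AND mask (8/16) → |grid| = 32
step 2: project along x, AND mask (4/16) → |grid| = 8
step 3: project along y, AND mask (9/16) → |grid| = 6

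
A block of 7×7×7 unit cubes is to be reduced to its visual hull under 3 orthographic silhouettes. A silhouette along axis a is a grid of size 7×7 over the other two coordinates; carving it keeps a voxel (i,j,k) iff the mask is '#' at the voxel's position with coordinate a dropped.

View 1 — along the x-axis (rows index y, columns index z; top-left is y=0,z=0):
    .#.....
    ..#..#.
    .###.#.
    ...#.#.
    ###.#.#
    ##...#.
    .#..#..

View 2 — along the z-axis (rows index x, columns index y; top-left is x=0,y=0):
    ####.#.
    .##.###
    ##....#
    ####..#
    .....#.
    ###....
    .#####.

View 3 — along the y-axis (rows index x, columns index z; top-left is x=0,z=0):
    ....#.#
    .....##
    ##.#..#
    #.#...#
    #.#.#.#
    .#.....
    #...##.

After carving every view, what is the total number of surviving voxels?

voxel count = 18

full grid |V| = 343
  1. axis=0 (YZ plane), |mask|=19  ⇒  voxels=133
  2. axis=2 (XY plane), |mask|=27  ⇒  voxels=70
  3. axis=1 (XZ plane), |mask|=19  ⇒  voxels=18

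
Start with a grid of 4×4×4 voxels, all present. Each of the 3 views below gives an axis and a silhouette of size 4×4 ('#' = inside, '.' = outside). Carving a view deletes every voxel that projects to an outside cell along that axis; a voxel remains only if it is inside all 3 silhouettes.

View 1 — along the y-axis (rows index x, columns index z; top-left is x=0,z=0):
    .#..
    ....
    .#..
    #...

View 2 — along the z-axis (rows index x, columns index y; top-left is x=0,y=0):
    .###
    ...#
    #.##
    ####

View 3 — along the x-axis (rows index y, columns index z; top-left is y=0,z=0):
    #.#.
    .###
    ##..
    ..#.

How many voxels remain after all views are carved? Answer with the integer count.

full grid |V| = 64
carve view 1 (along y, XZ-mask fill 3/16): 12 voxels remain
carve view 2 (along z, XY-mask fill 11/16): 10 voxels remain
carve view 3 (along x, YZ-mask fill 8/16): 5 voxels remain

voxel count = 5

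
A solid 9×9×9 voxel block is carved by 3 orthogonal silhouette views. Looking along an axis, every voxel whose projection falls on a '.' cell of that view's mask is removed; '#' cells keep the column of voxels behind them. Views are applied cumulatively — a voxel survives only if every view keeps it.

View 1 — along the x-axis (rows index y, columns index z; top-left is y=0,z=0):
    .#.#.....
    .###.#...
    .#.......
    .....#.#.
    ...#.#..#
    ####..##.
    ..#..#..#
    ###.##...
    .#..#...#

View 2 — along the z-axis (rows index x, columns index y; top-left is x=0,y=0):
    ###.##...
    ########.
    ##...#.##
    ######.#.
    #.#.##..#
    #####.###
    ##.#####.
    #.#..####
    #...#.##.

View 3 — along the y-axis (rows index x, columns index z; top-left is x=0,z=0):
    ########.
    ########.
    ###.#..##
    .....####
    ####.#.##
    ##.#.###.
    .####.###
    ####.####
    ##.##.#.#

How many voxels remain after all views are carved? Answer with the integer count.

remaining voxels: 133

start: 9×9×9 = 729 voxels
carve view 1 (along x, YZ-mask fill 29/81): 261 voxels remain
carve view 2 (along z, XY-mask fill 55/81): 181 voxels remain
carve view 3 (along y, XZ-mask fill 60/81): 133 voxels remain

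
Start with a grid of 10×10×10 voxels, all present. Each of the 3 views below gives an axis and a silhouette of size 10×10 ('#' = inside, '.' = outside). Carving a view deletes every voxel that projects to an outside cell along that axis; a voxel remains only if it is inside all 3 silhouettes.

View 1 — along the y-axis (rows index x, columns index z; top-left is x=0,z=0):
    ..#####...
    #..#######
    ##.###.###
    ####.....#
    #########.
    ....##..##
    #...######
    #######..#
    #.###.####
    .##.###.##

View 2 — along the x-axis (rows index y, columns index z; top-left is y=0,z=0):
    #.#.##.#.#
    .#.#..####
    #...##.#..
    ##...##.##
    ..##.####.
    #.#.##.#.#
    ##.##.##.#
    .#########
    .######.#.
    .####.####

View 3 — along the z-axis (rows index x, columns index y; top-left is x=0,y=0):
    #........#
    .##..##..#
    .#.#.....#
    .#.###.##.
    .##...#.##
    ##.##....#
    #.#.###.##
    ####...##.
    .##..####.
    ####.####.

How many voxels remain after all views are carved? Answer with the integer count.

start: 10×10×10 = 1000 voxels
after view 1 [y-axis, 69 of 100 cells solid] → remaining = 690
after view 2 [x-axis, 65 of 100 cells solid] → remaining = 449
after view 3 [z-axis, 53 of 100 cells solid] → remaining = 238

remaining voxels: 238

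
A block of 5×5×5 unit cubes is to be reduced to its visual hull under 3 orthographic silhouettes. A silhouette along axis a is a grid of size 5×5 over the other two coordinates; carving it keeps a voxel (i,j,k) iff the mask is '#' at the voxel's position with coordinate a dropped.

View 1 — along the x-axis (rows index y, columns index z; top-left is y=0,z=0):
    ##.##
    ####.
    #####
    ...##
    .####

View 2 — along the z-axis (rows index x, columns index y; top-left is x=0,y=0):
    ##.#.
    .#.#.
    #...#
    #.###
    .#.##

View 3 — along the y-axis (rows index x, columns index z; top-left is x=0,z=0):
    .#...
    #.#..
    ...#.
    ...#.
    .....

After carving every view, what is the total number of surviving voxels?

start: 5×5×5 = 125 voxels
  1. axis=0 (YZ plane), |mask|=19  ⇒  voxels=95
  2. axis=2 (XY plane), |mask|=14  ⇒  voxels=49
  3. axis=1 (XZ plane), |mask|=5  ⇒  voxels=10

10 voxels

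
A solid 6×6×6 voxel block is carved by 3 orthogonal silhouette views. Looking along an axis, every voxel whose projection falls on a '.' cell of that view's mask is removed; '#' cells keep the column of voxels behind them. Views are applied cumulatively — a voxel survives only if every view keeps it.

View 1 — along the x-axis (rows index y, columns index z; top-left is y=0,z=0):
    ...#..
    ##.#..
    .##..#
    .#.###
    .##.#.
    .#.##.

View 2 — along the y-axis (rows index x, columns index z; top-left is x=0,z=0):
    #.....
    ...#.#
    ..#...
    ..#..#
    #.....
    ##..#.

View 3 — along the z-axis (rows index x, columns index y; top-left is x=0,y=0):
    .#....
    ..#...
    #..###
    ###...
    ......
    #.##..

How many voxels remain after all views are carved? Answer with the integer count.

before carving: 216 voxels (6×6×6)
after view 1 [x-axis, 17 of 36 cells solid] → remaining = 102
after view 2 [y-axis, 10 of 36 cells solid] → remaining = 23
after view 3 [z-axis, 12 of 36 cells solid] → remaining = 8

8 voxels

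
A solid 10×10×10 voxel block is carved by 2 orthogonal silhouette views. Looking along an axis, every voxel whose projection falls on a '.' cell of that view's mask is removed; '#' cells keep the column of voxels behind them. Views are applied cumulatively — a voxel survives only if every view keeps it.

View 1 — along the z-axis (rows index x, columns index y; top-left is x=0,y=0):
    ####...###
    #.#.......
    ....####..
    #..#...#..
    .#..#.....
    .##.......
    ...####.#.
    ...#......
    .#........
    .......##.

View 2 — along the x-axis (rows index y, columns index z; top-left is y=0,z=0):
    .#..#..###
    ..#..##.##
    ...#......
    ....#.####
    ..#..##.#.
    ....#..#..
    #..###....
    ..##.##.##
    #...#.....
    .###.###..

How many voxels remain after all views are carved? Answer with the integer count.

remaining voxels: 118

initial block: 10^3 = 1000
step 1: project along z, AND mask (29/100) → |grid| = 290
step 2: project along x, AND mask (40/100) → |grid| = 118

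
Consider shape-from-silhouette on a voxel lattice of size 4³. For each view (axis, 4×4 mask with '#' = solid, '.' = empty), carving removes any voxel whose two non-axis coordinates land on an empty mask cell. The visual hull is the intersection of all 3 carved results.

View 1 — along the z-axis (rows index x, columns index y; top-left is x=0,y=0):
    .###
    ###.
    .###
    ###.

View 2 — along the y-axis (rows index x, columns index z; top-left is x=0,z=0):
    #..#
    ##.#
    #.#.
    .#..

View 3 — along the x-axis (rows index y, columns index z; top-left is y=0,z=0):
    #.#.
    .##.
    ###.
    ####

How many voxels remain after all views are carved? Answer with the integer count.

initial block: 4^3 = 64
  1. axis=2 (XY plane), |mask|=12  ⇒  voxels=48
  2. axis=1 (XZ plane), |mask|=8  ⇒  voxels=24
  3. axis=0 (YZ plane), |mask|=11  ⇒  voxels=14

remaining voxels: 14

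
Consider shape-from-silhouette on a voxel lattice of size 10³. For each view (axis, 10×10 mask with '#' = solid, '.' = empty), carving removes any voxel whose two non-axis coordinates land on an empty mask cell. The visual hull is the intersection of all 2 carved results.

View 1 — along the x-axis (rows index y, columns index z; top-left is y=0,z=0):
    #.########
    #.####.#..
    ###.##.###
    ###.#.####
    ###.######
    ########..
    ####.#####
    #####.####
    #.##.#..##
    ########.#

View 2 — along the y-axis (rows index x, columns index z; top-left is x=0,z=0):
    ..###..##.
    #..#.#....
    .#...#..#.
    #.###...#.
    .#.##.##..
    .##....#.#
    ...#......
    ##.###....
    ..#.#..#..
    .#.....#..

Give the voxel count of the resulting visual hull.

292 voxels

before carving: 1000 voxels (10×10×10)
step 1: project along x, AND mask (81/100) → |grid| = 810
step 2: project along y, AND mask (36/100) → |grid| = 292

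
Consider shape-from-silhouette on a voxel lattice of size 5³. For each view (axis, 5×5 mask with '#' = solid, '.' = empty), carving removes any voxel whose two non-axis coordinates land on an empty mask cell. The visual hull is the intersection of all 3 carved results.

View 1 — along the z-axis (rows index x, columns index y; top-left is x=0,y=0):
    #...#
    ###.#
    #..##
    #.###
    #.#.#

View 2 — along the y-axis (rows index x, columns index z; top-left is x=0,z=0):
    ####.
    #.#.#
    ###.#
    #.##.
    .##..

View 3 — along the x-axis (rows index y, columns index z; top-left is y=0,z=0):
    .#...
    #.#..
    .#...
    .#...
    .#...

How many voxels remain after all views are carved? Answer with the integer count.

before carving: 125 voxels (5×5×5)
carve view 1 (along z, XY-mask fill 16/25): 80 voxels remain
carve view 2 (along y, XZ-mask fill 16/25): 50 voxels remain
carve view 3 (along x, YZ-mask fill 6/25): 10 voxels remain

voxel count = 10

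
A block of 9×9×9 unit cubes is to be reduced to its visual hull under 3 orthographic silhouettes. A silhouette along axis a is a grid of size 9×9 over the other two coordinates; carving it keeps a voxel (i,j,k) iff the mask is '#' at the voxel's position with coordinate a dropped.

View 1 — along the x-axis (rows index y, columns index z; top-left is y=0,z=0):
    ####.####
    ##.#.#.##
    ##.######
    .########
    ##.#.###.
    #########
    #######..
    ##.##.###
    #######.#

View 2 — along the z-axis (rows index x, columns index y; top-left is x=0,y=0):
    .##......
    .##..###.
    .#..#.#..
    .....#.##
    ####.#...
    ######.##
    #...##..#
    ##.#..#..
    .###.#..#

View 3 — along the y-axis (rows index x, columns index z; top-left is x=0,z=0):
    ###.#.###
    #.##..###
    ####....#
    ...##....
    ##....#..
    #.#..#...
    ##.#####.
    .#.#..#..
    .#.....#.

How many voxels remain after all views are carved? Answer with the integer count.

|visual hull| = 127

start: 9×9×9 = 729 voxels
V1 x: intersect with YZ mask (67 set) -- 603 left
V2 z: intersect with XY mask (39 set) -- 292 left
V3 y: intersect with XZ mask (38 set) -- 127 left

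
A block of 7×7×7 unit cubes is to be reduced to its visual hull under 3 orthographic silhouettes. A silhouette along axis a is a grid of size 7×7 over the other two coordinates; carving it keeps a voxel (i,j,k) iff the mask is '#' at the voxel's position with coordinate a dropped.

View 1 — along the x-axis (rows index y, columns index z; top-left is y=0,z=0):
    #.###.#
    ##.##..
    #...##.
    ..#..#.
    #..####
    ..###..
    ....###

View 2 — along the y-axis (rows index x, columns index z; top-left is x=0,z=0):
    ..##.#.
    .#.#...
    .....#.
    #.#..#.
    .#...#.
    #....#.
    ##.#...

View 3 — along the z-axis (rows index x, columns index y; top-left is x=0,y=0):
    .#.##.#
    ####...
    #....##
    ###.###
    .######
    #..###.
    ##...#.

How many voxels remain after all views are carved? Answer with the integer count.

before carving: 343 voxels (7×7×7)
step 1: project along x, AND mask (25/49) → |grid| = 175
step 2: project along y, AND mask (16/49) → |grid| = 53
step 3: project along z, AND mask (30/49) → |grid| = 34

remaining voxels: 34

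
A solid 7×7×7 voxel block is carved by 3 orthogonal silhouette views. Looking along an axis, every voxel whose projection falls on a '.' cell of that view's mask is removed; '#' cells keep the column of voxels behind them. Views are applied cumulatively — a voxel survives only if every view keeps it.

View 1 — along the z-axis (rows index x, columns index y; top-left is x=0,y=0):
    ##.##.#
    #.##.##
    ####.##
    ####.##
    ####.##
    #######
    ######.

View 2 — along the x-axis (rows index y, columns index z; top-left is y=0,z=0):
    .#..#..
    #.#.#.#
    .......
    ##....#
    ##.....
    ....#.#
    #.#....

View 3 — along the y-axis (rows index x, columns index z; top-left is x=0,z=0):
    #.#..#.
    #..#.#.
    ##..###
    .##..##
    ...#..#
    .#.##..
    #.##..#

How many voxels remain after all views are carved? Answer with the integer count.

42 voxels

start: 7×7×7 = 343 voxels
carve view 1 (along z, XY-mask fill 41/49): 287 voxels remain
carve view 2 (along x, YZ-mask fill 15/49): 89 voxels remain
carve view 3 (along y, XZ-mask fill 24/49): 42 voxels remain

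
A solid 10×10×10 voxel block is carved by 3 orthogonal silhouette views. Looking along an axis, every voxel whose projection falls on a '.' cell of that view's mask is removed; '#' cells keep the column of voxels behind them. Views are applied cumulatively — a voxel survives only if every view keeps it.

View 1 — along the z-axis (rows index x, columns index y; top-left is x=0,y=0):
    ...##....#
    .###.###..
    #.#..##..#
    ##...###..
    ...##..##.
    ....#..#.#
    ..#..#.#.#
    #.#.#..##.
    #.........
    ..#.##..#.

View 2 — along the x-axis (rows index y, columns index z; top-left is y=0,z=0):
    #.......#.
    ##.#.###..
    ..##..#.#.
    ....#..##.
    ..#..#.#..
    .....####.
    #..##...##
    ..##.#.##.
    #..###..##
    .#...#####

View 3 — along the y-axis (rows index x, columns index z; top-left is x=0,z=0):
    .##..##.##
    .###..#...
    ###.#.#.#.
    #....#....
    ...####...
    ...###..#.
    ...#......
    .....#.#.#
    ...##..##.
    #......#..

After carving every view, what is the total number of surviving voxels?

|visual hull| = 62

initial block: 10^3 = 1000
[1] z-view keeps 40 columns → grid now 400
[2] x-view keeps 44 columns → grid now 171
[3] y-view keeps 36 columns → grid now 62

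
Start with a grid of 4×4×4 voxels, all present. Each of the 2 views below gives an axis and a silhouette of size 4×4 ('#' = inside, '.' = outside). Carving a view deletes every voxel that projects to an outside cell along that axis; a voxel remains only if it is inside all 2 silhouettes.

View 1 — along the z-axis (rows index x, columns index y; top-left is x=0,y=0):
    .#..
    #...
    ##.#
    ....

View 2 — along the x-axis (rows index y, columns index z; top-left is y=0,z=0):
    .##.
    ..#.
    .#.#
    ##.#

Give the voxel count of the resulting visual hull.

9 voxels

initial block: 4^3 = 64
step 1: project along z, AND mask (5/16) → |grid| = 20
step 2: project along x, AND mask (8/16) → |grid| = 9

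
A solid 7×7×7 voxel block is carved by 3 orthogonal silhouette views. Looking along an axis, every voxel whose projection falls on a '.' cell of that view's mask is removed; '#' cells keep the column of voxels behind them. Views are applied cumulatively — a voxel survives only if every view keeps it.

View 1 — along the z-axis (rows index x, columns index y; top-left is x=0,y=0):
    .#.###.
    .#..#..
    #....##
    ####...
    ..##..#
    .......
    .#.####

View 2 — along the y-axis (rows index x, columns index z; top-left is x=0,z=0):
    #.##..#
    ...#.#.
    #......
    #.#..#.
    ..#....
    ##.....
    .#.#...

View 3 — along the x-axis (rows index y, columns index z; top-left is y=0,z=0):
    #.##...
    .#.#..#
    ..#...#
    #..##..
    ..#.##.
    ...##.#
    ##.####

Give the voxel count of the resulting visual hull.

voxel count = 22

full grid |V| = 343
  1. axis=2 (XY plane), |mask|=21  ⇒  voxels=147
  2. axis=1 (XZ plane), |mask|=15  ⇒  voxels=48
  3. axis=0 (YZ plane), |mask|=23  ⇒  voxels=22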